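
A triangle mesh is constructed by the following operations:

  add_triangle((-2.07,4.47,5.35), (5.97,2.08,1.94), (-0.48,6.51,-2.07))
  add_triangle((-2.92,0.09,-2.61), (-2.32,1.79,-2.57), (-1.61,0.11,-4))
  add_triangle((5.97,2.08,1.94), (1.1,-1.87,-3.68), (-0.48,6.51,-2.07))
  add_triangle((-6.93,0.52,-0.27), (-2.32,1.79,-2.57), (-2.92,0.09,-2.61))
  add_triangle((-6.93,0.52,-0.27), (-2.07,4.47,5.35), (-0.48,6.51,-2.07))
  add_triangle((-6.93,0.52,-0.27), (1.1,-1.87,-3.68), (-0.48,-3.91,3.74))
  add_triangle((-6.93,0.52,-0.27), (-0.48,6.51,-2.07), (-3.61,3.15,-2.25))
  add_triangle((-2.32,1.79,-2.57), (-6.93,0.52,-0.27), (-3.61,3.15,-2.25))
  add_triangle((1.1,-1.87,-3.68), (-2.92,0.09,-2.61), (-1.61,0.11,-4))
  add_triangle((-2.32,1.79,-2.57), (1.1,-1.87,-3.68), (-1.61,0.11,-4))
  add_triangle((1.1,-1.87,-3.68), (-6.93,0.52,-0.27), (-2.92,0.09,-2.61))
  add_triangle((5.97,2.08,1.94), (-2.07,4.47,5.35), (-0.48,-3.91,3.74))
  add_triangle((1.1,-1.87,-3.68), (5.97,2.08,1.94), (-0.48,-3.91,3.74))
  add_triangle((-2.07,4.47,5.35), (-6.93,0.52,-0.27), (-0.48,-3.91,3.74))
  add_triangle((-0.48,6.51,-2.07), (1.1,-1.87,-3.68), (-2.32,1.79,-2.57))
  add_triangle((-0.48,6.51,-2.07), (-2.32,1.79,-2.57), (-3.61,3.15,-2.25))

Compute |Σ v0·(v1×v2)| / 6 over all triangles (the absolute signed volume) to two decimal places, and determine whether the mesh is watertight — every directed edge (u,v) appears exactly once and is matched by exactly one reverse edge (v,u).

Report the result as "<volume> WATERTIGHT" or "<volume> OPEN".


311.69 WATERTIGHT

Per-triangle v0·(v1×v2)/6:
  t1: +49.9001
  t2: +2.1272
  t3: +31.1154
  t4: +5.0287
  t5: +50.8300
  t6: +24.7274
  t7: +8.9512
  t8: +4.3088
  t9: +2.4254
  t10: +1.2692
  t11: +4.5984
  t12: +42.5524
  t13: +23.7704
  t14: +43.4823
  t15: +12.2366
  t16: +4.3691
Σ = +311.6924 → |volume| = 311.69

Directed edges: 48 total, each appears once with its reverse present → watertight.


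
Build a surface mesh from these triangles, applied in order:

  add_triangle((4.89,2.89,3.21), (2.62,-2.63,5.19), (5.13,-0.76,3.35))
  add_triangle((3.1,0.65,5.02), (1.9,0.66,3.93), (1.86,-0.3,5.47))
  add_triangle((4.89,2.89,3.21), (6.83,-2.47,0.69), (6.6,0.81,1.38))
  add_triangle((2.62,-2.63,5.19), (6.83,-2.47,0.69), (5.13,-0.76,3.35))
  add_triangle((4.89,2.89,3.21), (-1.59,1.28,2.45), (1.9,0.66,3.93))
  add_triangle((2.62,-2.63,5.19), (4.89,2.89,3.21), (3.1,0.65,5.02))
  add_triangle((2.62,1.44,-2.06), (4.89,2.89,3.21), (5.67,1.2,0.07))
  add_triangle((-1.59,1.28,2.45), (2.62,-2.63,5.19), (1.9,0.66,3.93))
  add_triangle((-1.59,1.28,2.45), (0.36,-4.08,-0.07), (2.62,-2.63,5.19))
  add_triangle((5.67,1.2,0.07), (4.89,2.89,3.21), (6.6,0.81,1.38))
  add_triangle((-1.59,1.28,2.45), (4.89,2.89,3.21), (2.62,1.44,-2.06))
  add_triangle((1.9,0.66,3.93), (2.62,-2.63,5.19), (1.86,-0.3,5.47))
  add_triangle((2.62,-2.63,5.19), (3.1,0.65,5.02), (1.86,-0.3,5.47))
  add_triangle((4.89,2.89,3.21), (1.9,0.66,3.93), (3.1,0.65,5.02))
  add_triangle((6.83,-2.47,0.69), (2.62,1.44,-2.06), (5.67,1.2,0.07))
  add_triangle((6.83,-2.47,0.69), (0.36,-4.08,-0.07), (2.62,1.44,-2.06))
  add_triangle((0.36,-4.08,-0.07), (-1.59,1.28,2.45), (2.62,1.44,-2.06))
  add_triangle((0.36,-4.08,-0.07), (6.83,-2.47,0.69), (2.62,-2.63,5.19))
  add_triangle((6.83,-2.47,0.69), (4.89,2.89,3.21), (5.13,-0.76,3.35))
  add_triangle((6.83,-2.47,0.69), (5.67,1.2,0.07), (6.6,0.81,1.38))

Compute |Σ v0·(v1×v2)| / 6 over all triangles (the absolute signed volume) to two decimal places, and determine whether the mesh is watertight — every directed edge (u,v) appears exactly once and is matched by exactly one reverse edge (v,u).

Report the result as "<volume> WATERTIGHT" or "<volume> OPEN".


131.69 WATERTIGHT

Per-triangle v0·(v1×v2)/6:
  t1: +10.7836
  t2: +0.6364
  t3: +6.1014
  t4: +11.5640
  t5: +6.1713
  t6: +6.8221
  t7: +6.3036
  t8: +6.3003
  t9: +9.2008
  t10: +4.0230
  t11: +6.5293
  t12: -1.8878
  t13: +3.7000
  t14: +1.4585
  t15: +7.2352
  t16: +10.7413
  t17: -2.4417
  t18: +22.3489
  t19: +11.6302
  t20: +4.4688
Σ = +131.6892 → |volume| = 131.69

Directed edges: 60 total, each appears once with its reverse present → watertight.


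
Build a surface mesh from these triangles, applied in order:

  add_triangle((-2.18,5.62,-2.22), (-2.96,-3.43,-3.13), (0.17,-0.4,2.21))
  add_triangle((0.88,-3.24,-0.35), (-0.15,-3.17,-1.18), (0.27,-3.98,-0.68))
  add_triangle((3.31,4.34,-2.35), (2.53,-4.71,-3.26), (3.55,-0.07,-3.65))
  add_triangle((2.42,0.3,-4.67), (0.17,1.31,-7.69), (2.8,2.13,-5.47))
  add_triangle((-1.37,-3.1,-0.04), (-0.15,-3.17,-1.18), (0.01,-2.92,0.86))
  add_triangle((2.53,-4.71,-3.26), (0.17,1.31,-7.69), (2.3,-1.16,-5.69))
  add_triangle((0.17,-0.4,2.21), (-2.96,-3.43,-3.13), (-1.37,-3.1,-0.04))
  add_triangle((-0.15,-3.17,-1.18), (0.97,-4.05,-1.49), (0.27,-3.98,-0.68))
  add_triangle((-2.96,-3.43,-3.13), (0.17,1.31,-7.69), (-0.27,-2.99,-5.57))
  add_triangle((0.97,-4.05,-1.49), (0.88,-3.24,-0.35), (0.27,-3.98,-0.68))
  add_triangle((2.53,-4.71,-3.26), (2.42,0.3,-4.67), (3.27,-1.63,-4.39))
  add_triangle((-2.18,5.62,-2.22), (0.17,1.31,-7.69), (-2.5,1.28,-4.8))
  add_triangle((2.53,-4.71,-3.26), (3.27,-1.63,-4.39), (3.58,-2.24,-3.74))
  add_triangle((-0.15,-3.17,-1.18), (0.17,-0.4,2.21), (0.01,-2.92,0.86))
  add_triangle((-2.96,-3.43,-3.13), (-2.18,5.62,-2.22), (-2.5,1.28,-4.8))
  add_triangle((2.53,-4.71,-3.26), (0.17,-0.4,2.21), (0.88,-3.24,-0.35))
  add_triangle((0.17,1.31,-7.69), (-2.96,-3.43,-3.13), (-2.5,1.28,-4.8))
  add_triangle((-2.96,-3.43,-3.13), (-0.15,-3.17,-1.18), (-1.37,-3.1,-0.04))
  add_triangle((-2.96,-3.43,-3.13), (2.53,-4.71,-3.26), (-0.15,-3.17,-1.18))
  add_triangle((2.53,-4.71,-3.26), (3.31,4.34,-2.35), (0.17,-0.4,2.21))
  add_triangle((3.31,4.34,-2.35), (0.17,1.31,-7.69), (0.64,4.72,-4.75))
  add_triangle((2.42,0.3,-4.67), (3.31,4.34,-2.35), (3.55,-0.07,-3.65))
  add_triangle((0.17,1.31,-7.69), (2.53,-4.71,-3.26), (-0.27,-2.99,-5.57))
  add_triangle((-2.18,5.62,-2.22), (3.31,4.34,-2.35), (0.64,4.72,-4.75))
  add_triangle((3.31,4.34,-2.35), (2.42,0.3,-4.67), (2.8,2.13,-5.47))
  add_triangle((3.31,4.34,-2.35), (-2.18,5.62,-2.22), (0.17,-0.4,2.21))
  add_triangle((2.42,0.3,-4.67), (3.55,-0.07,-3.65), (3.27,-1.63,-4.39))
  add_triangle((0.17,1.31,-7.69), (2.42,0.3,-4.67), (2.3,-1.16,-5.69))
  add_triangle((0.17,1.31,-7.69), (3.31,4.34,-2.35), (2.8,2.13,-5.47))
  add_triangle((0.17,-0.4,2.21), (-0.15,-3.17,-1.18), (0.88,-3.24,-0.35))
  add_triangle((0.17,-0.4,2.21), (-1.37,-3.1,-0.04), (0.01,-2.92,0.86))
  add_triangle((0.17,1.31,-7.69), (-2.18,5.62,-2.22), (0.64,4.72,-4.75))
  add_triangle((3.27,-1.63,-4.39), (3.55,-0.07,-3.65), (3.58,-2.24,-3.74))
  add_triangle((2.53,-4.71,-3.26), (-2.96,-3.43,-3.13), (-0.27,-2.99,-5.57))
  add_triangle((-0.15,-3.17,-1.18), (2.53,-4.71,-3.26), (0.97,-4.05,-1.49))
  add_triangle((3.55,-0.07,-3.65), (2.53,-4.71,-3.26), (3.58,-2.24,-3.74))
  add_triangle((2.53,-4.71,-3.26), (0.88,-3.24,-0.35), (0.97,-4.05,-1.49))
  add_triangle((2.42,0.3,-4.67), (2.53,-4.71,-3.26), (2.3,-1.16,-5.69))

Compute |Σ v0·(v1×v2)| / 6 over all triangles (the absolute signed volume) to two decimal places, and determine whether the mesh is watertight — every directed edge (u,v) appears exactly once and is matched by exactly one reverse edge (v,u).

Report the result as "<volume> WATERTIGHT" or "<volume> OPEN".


Per-triangle v0·(v1×v2)/6:
  t1: +8.1841
  t2: -0.2303
  t3: +1.1871
  t4: +5.2593
  t5: +1.3455
  t6: +7.9647
  t7: +1.1000
  t8: +0.4877
  t9: +13.2954
  t10: +0.4434
  t11: +2.5591
  t12: +16.1878
  t13: +1.9701
  t14: +0.0097
  t15: +8.8417
  t16: +1.6130
  t17: +15.0326
  t18: +2.8443
  t19: +4.9225
  t20: +10.8242
  t21: +13.6292
  t22: +5.9035
  t23: +15.0614
  t24: +12.0251
  t25: +3.0091
  t26: +9.6065
  t27: +2.2324
  t28: +4.9417
  t29: +8.5243
  t30: +1.2024
  t31: +1.3275
  t32: +14.7672
  t33: +1.2646
  t34: +12.0832
  t35: +0.9503
  t36: -0.6824
  t37: +0.9040
  t38: +3.4815
Σ = +214.0734 → |volume| = 214.07

Directed edges: 114 total, each appears once with its reverse present → watertight.

214.07 WATERTIGHT


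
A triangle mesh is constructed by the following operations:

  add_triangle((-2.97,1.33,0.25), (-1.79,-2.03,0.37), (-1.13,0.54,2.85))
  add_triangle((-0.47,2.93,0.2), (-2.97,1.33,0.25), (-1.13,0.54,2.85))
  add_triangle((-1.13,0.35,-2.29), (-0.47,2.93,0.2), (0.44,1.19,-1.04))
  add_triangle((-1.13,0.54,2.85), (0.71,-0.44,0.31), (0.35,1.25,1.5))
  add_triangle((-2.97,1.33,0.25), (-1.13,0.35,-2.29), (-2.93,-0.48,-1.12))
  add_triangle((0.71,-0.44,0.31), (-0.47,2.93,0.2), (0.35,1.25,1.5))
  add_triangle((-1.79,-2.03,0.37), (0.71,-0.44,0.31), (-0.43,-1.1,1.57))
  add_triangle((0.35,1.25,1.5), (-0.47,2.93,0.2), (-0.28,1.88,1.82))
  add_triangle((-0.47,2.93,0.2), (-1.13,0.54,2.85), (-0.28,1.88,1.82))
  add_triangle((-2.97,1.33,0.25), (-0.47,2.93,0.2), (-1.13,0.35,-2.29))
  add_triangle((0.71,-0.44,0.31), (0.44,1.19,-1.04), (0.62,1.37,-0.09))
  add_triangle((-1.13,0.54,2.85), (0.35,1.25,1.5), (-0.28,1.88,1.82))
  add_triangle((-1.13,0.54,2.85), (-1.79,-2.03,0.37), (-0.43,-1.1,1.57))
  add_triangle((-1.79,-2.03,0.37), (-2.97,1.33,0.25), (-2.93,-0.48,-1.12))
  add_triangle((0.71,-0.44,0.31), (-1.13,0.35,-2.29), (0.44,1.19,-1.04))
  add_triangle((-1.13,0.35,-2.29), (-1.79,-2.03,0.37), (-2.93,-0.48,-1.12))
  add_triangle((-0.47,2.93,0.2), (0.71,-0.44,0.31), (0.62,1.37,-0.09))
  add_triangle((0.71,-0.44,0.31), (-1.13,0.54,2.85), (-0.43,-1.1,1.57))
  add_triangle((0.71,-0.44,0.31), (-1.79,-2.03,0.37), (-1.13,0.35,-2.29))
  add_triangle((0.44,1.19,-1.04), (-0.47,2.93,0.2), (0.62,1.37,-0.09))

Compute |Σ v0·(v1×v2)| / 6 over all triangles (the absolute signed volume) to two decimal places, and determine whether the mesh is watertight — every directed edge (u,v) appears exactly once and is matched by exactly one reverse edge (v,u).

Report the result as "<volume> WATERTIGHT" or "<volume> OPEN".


Per-triangle v0·(v1×v2)/6:
  t1: +3.8650
  t2: +3.7058
  t3: +1.3008
  t4: +0.6059
  t5: +2.0102
  t6: +0.3503
  t7: +0.4668
  t8: +0.4399
  t9: +0.8916
  t10: +3.1984
  t11: +0.1933
  t12: +0.4863
  t13: +1.2828
  t14: +2.1101
  t15: +0.3620
  t16: +1.3004
  t17: +0.1967
  t18: +0.5073
  t19: +0.7151
  t20: +0.4033
Σ = +24.3922 → |volume| = 24.39

Directed edges: 60 total, each appears once with its reverse present → watertight.

24.39 WATERTIGHT


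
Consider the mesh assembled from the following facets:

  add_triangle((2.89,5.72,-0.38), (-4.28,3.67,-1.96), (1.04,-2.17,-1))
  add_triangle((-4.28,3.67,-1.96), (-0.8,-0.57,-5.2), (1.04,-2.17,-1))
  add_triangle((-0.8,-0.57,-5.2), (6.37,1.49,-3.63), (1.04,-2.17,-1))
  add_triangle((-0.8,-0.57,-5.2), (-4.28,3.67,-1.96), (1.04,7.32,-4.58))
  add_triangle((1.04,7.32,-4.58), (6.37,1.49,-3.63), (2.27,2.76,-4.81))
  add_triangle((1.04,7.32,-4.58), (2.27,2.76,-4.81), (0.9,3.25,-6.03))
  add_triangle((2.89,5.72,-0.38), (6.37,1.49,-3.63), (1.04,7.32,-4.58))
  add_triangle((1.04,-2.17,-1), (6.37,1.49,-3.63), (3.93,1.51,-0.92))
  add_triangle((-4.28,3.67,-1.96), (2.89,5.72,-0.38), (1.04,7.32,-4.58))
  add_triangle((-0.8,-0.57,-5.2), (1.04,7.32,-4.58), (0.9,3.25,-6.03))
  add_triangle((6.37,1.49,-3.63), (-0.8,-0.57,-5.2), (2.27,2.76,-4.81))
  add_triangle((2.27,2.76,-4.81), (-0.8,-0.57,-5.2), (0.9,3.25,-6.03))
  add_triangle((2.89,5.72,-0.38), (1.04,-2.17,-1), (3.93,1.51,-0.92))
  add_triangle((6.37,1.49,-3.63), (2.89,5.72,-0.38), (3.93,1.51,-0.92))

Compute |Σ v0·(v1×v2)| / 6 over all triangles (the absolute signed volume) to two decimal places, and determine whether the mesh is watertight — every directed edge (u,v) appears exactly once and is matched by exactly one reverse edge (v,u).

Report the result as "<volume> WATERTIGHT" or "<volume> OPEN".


Per-triangle v0·(v1×v2)/6:
  t1: -10.1864
  t2: +3.0847
  t3: +14.3253
  t4: +32.8443
  t5: +16.9833
  t6: +7.5076
  t7: +30.8708
  t8: +3.1253
  t9: +19.5905
  t10: +6.4767
  t11: +14.8139
  t12: +4.9954
  t13: -1.7851
  t14: +6.2717
Σ = +148.9181 → |volume| = 148.92

Directed edges: 42 total, each appears once with its reverse present → watertight.

148.92 WATERTIGHT


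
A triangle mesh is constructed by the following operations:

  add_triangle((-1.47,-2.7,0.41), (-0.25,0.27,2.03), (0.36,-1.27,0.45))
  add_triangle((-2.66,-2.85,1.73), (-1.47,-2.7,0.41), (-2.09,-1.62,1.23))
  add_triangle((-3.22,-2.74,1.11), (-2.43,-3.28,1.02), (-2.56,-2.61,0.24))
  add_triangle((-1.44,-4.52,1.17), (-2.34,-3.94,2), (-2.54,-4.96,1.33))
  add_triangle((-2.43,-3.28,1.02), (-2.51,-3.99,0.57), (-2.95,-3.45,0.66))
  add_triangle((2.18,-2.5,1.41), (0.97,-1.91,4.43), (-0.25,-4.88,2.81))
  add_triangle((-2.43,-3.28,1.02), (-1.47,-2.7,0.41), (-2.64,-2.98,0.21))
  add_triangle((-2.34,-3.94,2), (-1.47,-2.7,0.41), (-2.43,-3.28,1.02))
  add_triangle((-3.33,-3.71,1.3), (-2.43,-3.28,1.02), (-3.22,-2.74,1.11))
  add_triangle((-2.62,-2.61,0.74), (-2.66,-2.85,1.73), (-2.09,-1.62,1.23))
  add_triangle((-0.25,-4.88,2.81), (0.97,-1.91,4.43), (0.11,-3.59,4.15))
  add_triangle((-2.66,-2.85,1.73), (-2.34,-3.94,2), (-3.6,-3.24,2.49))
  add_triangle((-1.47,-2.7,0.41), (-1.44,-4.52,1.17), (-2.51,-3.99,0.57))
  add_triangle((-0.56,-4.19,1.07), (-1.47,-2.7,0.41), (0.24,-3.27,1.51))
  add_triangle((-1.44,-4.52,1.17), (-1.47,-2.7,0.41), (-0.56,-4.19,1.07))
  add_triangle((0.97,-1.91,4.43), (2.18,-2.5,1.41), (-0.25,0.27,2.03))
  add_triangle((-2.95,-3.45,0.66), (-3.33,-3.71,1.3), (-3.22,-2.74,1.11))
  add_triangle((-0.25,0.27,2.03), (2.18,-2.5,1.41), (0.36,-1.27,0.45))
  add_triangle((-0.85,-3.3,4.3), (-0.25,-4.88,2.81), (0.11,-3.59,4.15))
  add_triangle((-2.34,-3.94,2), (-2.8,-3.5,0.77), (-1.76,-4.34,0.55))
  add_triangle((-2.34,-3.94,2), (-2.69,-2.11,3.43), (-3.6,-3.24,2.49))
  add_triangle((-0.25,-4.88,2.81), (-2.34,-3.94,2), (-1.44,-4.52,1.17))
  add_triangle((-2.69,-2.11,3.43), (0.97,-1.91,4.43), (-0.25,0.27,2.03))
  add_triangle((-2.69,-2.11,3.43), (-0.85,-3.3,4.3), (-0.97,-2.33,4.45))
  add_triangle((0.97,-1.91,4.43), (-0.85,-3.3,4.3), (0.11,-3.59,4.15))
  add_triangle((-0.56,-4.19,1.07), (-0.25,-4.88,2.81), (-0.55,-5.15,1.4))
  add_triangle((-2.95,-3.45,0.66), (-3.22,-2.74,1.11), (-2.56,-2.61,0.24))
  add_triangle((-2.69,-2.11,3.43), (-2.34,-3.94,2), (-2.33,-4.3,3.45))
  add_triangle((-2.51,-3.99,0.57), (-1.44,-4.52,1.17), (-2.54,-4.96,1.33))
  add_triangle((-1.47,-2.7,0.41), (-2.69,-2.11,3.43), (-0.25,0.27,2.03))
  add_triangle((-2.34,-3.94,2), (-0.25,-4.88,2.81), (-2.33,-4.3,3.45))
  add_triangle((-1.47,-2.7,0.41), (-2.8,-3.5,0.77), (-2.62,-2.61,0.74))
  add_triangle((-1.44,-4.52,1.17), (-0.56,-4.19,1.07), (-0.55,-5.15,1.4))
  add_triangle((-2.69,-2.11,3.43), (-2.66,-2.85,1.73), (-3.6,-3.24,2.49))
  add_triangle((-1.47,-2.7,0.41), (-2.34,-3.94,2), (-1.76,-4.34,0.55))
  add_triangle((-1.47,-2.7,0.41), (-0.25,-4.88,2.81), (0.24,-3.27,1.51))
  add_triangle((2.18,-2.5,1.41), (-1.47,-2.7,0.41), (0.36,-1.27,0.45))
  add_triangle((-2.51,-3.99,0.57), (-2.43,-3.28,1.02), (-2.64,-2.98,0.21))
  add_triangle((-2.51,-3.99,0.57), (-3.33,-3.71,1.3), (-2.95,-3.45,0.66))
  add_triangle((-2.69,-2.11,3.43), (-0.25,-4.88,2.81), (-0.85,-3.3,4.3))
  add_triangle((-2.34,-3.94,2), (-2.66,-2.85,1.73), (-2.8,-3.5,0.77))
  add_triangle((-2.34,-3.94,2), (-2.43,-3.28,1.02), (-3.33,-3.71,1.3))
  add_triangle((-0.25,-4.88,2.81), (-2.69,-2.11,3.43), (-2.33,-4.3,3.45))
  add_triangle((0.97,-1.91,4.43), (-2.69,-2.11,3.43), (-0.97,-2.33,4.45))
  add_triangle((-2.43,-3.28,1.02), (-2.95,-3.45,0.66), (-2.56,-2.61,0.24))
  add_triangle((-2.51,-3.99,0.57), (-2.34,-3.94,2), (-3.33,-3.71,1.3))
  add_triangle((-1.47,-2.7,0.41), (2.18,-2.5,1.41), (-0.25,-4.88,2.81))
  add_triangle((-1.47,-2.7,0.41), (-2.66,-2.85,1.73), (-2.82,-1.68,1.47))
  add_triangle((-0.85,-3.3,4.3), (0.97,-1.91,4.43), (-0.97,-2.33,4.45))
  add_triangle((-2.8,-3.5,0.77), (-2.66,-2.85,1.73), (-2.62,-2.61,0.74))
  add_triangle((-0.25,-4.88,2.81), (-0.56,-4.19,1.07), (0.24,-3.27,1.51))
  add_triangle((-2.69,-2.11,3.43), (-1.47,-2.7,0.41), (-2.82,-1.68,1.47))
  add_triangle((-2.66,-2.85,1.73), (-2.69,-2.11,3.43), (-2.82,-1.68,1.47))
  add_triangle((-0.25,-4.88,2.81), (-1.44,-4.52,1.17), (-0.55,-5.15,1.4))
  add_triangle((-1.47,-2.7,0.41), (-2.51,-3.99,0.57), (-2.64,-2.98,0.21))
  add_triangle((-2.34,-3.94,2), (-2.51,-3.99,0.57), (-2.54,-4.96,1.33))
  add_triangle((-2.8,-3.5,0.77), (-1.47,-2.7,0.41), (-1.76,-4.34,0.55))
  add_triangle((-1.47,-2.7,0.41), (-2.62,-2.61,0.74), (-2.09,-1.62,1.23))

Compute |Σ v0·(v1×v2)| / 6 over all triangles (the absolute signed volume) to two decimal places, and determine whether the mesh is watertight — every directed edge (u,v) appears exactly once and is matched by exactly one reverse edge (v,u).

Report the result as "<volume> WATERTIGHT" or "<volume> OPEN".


34.65 WATERTIGHT

Per-triangle v0·(v1×v2)/6:
  t1: -1.0258
  t2: -0.2144
  t3: -0.4602
  t4: +0.6710
  t5: -0.2452
  t6: +6.2772
  t7: -0.3093
  t8: -0.3606
  t9: -0.0132
  t10: +0.2534
  t11: +1.0129
  t12: +0.2252
  t13: +0.0570
  t14: -0.3906
  t15: +0.1753
  t16: +0.6121
  t17: +0.2446
  t18: -0.6813
  t19: +1.7272
  t20: +1.3234
  t21: +1.7982
  t22: +2.2274
  t23: +3.2333
  t24: +1.5308
  t25: +1.5292
  t26: -0.1272
  t27: +0.2414
  t28: +1.5424
  t29: +0.3777
  t30: -0.8808
  t31: +2.1549
  t32: -0.0096
  t33: +0.0510
  t34: -0.4089
  t35: -0.3707
  t36: -0.7833
  t37: +0.0778
  t38: +0.3333
  t39: +0.2885
  t40: +3.8127
  t41: +0.7736
  t42: -0.2926
  t43: +1.7555
  t44: +0.1391
  t45: -0.0182
  t46: +1.0230
  t47: +2.1809
  t48: +0.5063
  t49: +1.5318
  t50: +0.3055
  t51: +0.5498
  t52: -1.8236
  t53: +1.1240
  t54: +1.2052
  t55: +0.0204
  t56: +0.4972
  t57: +0.0208
  t58: -0.3441
Σ = +34.6513 → |volume| = 34.65

Directed edges: 174 total, each appears once with its reverse present → watertight.


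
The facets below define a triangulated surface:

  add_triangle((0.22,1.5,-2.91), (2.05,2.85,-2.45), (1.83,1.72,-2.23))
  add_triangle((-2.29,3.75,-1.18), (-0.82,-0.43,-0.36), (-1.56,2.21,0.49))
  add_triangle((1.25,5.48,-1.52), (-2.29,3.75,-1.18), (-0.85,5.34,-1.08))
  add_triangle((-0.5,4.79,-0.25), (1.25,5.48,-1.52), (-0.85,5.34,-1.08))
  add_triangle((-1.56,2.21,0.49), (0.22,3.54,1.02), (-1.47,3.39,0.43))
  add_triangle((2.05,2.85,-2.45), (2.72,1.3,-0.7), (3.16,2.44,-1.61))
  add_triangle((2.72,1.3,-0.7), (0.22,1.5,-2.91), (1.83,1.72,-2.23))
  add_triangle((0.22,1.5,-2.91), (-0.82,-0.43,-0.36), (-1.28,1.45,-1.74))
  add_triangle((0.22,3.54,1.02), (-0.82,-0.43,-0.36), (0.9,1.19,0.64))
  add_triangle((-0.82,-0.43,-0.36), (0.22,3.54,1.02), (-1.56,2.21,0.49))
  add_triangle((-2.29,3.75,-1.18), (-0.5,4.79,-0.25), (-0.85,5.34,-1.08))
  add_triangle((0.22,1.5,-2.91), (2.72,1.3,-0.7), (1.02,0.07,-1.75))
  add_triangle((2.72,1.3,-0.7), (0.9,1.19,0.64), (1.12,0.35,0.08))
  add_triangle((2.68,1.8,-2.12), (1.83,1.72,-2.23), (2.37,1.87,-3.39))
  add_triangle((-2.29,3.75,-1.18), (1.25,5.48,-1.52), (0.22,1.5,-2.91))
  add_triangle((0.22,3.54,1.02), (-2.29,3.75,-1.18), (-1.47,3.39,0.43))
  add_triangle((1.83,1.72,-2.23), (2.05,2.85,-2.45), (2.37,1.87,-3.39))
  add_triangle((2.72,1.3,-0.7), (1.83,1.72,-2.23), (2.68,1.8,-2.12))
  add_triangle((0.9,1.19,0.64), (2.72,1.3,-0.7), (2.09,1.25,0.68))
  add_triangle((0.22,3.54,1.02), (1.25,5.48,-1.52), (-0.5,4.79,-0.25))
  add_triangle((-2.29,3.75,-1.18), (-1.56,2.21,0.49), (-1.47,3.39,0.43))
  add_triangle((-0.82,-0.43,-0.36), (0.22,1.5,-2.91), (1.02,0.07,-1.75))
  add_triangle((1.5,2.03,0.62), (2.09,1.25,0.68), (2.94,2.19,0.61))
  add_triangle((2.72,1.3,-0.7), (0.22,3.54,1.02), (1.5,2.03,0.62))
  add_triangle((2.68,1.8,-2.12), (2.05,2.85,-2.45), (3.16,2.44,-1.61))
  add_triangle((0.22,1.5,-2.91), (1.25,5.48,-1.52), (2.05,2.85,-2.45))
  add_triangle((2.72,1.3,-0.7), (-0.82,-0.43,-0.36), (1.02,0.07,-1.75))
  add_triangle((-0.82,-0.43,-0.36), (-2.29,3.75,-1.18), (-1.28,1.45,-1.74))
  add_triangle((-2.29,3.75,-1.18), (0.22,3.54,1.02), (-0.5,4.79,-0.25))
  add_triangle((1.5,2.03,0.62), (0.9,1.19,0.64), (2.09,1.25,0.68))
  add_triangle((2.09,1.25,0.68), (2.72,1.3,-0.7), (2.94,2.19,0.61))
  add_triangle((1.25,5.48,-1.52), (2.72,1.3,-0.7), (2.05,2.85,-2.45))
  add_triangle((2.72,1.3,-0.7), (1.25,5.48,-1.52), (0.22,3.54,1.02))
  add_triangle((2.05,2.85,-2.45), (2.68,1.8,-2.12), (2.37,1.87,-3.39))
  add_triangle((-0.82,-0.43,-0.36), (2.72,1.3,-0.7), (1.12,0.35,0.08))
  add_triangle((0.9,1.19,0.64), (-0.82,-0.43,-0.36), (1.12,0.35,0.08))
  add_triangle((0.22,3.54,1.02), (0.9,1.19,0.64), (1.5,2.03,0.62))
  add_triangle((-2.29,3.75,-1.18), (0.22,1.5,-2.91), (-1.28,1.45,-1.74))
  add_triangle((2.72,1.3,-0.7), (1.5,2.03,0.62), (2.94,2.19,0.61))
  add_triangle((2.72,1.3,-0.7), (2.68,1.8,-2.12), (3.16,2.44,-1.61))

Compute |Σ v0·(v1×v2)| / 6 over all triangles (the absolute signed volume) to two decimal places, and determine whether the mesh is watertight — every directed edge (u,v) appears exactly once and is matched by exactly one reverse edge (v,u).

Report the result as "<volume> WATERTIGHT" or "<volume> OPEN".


Per-triangle v0·(v1×v2)/6:
  t1: +0.7629
  t2: +0.8672
  t3: +1.4166
  t4: +1.4538
  t5: +0.4020
  t6: -0.1347
  t7: -0.0188
  t8: +0.6487
  t9: +0.0240
  t10: -0.1677
  t11: +0.9846
  t12: +1.4806
  t13: +0.2001
  t14: -0.2350
  t15: +7.1490
  t16: +1.4276
  t17: -0.1361
  t18: -0.1342
  t19: -0.3203
  t20: +2.3332
  t21: +0.6415
  t22: +0.6069
  t23: +0.1566
  t24: +0.9256
  t25: +0.7029
  t26: +3.3739
  t27: -0.0824
  t28: +0.7465
  t29: +1.3628
  t30: +0.1070
  t31: +0.2778
  t32: +3.2392
  t33: +4.2489
  t34: +0.8941
  t35: +0.0543
  t36: -0.0325
  t37: +0.2237
  t38: +1.5126
  t39: +0.4556
  t40: +0.4153
Σ = +37.8338 → |volume| = 37.83

Directed edges: 120 total, each appears once with its reverse present → watertight.

37.83 WATERTIGHT


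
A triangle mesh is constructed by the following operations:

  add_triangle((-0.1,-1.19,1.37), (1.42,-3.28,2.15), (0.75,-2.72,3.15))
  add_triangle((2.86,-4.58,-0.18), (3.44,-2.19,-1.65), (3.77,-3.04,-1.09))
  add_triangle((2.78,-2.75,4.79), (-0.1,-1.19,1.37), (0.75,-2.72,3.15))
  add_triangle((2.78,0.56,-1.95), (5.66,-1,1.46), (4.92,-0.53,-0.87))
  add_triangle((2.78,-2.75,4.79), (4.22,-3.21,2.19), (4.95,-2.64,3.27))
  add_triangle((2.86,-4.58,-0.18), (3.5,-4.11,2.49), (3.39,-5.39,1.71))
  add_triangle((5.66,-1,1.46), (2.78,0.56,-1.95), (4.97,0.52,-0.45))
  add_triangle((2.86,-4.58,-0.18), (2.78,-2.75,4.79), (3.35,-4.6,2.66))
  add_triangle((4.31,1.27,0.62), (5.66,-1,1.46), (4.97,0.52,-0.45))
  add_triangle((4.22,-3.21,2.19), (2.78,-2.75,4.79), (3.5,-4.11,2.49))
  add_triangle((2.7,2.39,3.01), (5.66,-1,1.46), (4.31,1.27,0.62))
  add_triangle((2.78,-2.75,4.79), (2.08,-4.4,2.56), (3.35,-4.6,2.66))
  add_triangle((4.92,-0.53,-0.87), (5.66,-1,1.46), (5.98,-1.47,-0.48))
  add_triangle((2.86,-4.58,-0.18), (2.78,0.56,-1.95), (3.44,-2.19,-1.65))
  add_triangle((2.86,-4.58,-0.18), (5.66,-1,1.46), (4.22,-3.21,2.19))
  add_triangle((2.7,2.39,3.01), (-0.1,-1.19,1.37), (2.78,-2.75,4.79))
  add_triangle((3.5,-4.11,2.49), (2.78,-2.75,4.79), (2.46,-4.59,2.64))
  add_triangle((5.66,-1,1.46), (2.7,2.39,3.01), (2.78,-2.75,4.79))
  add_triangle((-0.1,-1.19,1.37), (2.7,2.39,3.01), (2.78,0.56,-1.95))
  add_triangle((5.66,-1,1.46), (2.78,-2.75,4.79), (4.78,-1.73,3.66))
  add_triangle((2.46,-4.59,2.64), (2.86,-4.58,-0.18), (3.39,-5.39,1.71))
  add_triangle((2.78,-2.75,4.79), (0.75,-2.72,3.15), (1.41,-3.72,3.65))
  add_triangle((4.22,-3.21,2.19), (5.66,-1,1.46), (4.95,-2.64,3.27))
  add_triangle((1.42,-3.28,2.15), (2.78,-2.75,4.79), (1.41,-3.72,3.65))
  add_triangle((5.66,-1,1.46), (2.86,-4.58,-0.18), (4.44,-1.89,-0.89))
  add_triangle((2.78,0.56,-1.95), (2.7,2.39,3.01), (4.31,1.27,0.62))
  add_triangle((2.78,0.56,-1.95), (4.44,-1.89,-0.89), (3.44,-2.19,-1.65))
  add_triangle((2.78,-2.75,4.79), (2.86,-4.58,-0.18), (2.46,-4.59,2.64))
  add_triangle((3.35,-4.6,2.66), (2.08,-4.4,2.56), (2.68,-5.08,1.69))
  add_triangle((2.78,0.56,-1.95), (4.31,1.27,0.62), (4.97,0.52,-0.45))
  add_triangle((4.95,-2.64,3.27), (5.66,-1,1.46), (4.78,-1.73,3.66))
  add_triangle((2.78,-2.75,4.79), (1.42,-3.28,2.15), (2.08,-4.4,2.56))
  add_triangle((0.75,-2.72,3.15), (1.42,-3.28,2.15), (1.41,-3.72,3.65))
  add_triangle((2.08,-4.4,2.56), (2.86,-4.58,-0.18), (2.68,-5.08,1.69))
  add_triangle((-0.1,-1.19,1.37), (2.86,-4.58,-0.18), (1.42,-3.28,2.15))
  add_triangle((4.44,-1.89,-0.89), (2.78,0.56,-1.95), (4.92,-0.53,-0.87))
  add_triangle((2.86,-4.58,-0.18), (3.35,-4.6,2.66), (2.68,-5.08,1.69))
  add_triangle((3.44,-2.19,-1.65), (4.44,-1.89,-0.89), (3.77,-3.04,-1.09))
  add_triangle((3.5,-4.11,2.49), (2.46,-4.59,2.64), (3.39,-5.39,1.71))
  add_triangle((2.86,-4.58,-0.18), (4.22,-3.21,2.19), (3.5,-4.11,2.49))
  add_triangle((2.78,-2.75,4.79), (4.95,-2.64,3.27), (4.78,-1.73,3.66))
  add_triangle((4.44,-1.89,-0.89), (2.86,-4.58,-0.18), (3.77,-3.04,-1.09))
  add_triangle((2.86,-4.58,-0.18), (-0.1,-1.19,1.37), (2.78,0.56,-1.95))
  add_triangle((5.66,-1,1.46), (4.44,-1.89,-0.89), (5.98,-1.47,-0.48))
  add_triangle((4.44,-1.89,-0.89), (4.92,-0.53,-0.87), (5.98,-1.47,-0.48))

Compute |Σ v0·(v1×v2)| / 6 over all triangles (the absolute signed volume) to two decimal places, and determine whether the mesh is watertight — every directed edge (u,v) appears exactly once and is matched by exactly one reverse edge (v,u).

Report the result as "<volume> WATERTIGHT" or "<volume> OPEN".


78.39 OPEN

Per-triangle v0·(v1×v2)/6:
  t1: +0.3219
  t2: +0.6991
  t3: +0.3041
  t4: +1.2676
  t5: +2.9625
  t6: +1.3205
  t7: +1.8001
  t8: +0.5192
  t9: +2.6706
  t10: +3.1072
  t11: +5.7636
  t12: +2.7675
  t13: +1.4816
  t14: -0.6166
  t15: +6.3673
  t16: +2.6358
  t17: +3.0579
  t18: +15.9452
  t19: -3.7699
  t20: -1.7694
  t21: +0.6480
  t22: +0.8828
  t23: +2.7992
  t24: +1.3802
  t25: +6.8662
  t26: +2.2033
  t27: +1.9870
  t28: -3.8069
  t29: +1.0876
  t30: +1.3774
  t31: +2.3770
  t32: +0.5676
  t33: +0.1334
  t34: -0.0639
  t35: +0.7872
  t36: +1.7622
  t37: +1.7562
  t38: +0.8405
  t39: +1.4279
  t40: +2.8338
  t41: +2.5216
  t42: +1.2495
  t43: -2.1155
  t44: +1.3155
  t45: +0.7395
Σ = +78.3931 → |volume| = 78.39

Directed edges: 135 total; 3 unmatched, e.g. (1.42,-3.28,2.15)→(2.08,-4.4,2.56) → open.


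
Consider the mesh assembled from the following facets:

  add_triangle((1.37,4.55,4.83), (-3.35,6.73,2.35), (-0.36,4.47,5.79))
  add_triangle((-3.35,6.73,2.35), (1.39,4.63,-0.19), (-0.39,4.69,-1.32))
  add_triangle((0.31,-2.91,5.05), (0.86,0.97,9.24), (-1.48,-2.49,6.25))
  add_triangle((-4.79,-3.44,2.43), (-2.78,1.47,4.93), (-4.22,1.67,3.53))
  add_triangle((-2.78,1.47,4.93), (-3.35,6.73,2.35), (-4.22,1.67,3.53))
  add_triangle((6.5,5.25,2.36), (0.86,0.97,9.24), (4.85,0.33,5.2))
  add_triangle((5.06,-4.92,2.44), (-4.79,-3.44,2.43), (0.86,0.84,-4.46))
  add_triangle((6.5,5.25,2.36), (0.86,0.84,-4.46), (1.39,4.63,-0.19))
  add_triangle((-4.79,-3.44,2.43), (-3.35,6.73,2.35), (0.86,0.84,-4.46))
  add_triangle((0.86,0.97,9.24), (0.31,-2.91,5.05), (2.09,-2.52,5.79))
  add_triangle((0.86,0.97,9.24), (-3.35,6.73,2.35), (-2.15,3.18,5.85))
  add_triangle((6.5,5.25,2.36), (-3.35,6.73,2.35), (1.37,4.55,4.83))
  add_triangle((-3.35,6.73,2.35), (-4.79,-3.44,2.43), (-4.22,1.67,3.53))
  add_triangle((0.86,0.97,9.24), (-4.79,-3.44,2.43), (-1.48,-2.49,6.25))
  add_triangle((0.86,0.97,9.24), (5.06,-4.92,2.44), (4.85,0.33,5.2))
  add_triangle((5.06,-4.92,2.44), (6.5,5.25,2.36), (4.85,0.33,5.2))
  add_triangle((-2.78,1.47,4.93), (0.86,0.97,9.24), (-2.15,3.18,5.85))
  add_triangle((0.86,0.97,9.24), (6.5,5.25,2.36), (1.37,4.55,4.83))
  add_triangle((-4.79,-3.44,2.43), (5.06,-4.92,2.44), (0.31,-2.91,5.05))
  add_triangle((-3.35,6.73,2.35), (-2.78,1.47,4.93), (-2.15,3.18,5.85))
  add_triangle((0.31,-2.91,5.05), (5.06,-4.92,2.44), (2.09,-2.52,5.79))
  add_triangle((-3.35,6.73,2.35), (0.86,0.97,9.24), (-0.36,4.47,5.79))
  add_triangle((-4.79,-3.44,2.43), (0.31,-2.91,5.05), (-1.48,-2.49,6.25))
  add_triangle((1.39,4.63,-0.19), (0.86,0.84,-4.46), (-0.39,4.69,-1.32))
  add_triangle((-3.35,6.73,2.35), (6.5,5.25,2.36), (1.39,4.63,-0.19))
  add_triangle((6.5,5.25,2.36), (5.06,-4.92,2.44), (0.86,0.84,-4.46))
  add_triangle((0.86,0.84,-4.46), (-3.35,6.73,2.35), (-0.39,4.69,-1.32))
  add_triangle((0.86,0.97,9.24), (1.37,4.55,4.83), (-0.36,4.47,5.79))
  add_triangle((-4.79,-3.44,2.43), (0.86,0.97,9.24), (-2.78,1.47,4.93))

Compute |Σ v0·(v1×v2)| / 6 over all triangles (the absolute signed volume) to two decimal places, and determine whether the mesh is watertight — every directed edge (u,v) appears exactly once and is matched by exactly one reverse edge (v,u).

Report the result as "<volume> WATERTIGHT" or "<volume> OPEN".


512.88 OPEN

Per-triangle v0·(v1×v2)/6:
  t1: +10.4622
  t2: +8.3165
  t3: +10.1473
  t4: +9.3639
  t5: +10.0176
  t6: +35.7215
  t7: +26.5885
  t8: +18.0231
  t9: +29.4623
  t10: +8.9883
  t11: +12.8008
  t12: +30.9842
  t13: +7.6906
  t14: +12.5714
  t15: +33.1959
  t16: +31.2140
  t17: +8.8459
  t18: +32.0117
  t19: +23.0379
  t20: +8.0798
  t21: +8.5042
  t22: +12.2510
  t23: +7.8201
  t24: +6.6691
  t25: +20.6515
  t26: +46.4702
  t27: +6.1274
  t28: +11.0713
  t29: +25.7882
Σ = +512.8764 → |volume| = 512.88

Directed edges: 87 total; 3 unmatched, e.g. (2.09,-2.52,5.79)→(0.86,0.97,9.24) → open.


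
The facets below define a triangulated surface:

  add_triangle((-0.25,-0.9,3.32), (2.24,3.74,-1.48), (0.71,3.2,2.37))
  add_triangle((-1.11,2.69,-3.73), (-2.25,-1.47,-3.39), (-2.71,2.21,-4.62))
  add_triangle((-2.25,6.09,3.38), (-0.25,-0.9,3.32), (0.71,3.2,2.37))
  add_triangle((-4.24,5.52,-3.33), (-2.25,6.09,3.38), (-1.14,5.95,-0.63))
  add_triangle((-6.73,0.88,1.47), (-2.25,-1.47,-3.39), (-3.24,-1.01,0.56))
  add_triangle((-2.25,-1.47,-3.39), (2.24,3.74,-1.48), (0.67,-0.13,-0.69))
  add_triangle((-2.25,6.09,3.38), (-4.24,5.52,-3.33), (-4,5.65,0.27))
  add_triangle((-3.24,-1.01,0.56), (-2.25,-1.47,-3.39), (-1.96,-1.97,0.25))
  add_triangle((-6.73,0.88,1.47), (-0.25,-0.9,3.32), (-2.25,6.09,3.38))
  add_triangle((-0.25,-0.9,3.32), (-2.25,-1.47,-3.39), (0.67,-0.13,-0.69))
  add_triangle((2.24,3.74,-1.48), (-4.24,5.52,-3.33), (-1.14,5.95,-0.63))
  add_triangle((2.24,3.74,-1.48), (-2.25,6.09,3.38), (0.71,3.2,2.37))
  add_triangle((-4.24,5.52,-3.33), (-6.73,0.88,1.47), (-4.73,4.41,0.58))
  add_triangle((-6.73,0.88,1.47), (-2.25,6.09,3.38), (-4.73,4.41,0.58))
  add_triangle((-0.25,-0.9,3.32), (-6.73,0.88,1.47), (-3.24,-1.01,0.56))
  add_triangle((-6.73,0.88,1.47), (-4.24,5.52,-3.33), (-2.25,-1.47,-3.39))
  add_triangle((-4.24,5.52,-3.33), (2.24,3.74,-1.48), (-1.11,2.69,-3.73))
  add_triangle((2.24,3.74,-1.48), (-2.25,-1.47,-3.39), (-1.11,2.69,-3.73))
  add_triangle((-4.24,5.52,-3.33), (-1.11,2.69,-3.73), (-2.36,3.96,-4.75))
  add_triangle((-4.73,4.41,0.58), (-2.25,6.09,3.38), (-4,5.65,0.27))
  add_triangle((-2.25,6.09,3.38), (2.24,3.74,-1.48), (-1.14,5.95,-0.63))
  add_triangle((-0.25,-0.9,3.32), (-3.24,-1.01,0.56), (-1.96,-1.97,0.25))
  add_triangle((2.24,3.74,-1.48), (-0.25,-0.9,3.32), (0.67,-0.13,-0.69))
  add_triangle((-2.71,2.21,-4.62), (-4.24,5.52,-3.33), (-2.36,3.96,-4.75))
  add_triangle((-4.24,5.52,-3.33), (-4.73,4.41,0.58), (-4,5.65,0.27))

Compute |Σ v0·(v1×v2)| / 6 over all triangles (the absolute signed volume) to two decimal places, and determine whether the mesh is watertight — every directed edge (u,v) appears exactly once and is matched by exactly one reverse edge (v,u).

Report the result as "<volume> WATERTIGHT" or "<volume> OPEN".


Per-triangle v0·(v1×v2)/6:
  t1: +2.8843
  t2: +2.3837
  t3: +7.6871
  t4: +15.6509
  t5: +5.9494
  t6: +2.4845
  t7: +6.0106
  t8: +2.7364
  t9: +24.2501
  t10: +1.2565
  t11: +11.4707
  t12: +9.0128
  t13: +15.5766
  t14: +15.2304
  t15: +5.4055
  t16: +30.0409
  t17: +10.5947
  t18: +4.4611
  t19: +0.7555
  t20: +5.3938
  t21: +10.6361
  t22: +2.4441
  t23: +1.5152
  t24: +4.2608
  t25: +5.5567
Σ = +203.6484 → |volume| = 203.65

Directed edges: 75 total; 9 unmatched, e.g. (-2.25,-1.47,-3.39)→(-2.71,2.21,-4.62) → open.

203.65 OPEN


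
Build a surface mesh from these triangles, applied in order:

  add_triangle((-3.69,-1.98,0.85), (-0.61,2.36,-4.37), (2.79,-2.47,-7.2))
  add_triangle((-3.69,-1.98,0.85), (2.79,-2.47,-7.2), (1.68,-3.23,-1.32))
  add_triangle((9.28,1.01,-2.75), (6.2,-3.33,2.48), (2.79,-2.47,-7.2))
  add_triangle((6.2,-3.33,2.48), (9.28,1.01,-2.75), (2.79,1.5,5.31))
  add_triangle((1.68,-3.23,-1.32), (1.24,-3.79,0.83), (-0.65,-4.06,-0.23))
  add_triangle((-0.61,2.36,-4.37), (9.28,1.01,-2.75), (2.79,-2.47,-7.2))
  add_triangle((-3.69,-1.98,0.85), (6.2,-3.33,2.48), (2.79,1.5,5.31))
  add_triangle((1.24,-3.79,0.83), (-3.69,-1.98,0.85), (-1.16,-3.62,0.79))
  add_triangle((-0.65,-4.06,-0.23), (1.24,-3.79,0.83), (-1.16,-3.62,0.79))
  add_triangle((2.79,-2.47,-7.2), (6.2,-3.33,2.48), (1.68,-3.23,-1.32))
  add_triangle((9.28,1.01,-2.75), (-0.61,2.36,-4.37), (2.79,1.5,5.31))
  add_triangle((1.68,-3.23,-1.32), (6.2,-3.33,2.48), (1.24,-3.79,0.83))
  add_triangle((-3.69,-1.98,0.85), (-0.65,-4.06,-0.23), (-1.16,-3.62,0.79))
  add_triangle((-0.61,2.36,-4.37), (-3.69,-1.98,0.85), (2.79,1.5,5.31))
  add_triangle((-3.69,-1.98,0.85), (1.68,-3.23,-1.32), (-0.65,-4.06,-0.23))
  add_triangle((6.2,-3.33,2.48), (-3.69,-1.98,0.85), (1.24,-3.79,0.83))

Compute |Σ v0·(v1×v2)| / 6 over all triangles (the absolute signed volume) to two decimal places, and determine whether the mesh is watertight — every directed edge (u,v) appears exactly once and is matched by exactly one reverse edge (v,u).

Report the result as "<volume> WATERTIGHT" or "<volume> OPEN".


Per-triangle v0·(v1×v2)/6:
  t1: +21.8418
  t2: +14.3849
  t3: +57.9970
  t4: +46.0001
  t5: +2.9741
  t6: +43.4399
  t7: +24.3770
  t8: +0.6242
  t9: +1.6538
  t10: +18.0025
  t11: +31.4507
  t12: +7.2338
  t13: +1.8932
  t14: +9.8461
  t15: +1.1647
  t16: +6.1413
Σ = +289.0250 → |volume| = 289.03

Directed edges: 48 total, each appears once with its reverse present → watertight.

289.03 WATERTIGHT


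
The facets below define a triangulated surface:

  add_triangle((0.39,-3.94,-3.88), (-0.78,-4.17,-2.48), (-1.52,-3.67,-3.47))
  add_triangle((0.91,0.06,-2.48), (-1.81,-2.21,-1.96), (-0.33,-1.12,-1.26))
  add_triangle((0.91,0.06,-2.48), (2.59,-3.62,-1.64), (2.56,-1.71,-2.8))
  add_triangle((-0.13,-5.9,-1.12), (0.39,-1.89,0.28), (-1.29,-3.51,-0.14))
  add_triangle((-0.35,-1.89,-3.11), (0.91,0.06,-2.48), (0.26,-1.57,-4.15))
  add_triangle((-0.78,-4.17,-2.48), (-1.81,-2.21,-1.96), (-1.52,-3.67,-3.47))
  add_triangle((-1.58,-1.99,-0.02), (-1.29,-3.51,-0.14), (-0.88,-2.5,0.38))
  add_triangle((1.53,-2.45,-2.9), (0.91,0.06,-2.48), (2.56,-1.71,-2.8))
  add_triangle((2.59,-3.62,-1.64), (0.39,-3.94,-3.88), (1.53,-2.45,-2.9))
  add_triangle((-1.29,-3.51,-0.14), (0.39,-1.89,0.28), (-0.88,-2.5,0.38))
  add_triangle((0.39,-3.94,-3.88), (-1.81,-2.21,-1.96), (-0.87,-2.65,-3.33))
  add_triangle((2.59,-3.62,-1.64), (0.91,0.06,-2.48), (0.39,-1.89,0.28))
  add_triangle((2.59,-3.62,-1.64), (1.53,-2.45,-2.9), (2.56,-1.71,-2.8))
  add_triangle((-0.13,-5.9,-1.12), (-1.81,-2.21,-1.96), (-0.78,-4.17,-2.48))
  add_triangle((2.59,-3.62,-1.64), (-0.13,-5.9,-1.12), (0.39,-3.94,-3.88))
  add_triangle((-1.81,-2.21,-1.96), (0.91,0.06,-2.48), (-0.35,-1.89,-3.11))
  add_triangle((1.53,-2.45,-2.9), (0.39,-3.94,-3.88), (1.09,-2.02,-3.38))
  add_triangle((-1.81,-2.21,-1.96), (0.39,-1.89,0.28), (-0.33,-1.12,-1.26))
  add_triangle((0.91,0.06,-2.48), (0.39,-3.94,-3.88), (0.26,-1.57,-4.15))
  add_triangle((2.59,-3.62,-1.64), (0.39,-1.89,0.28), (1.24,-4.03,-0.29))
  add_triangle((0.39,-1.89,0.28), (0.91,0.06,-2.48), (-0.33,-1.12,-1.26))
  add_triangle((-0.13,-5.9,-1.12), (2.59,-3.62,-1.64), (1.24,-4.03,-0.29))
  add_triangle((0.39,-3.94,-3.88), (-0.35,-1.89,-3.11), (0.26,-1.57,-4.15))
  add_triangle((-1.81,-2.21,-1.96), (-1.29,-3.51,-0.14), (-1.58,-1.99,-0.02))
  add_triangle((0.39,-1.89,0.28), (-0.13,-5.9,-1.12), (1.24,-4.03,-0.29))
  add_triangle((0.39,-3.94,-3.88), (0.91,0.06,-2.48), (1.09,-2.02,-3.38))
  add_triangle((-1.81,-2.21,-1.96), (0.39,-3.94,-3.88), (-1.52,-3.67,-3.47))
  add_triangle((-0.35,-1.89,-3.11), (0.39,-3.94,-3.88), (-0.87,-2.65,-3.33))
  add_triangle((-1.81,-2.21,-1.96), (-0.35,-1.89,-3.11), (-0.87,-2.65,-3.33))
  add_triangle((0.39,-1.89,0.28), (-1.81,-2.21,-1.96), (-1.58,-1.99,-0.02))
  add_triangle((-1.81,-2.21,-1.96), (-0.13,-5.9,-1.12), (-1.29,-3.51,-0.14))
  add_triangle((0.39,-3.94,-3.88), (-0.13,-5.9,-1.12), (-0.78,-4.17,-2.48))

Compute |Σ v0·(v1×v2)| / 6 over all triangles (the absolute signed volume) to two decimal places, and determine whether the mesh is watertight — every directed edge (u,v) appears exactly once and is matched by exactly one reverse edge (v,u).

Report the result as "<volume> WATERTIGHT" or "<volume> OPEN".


31.03 OPEN

Per-triangle v0·(v1×v2)/6:
  t1: +1.8986
  t2: -0.4634
  t3: -0.8573
  t4: +0.9851
  t5: +0.0038
  t6: +0.8755
  t7: +0.2395
  t8: +1.2541
  t9: +2.3415
  t10: +0.2963
  t11: +1.1205
  t12: -0.8023
  t13: +1.7158
  t14: +1.8819
  t15: +7.7758
  t16: +0.6631
  t17: +0.8910
  t18: -0.6135
  t19: +1.3918
  t20: +0.2350
  t21: -0.8511
  t22: +2.4920
  t23: +1.0041
  t24: +0.9639
  t25: +0.6330
  t26: +0.6475
  t27: -0.0756
  t28: +0.6745
  t29: +0.2544
  t30: -1.2096
  t31: +2.7485
  t32: +2.9110
Σ = +31.0256 → |volume| = 31.03

Directed edges: 96 total; 6 unmatched, e.g. (-0.88,-2.5,0.38)→(-1.58,-1.99,-0.02) → open.


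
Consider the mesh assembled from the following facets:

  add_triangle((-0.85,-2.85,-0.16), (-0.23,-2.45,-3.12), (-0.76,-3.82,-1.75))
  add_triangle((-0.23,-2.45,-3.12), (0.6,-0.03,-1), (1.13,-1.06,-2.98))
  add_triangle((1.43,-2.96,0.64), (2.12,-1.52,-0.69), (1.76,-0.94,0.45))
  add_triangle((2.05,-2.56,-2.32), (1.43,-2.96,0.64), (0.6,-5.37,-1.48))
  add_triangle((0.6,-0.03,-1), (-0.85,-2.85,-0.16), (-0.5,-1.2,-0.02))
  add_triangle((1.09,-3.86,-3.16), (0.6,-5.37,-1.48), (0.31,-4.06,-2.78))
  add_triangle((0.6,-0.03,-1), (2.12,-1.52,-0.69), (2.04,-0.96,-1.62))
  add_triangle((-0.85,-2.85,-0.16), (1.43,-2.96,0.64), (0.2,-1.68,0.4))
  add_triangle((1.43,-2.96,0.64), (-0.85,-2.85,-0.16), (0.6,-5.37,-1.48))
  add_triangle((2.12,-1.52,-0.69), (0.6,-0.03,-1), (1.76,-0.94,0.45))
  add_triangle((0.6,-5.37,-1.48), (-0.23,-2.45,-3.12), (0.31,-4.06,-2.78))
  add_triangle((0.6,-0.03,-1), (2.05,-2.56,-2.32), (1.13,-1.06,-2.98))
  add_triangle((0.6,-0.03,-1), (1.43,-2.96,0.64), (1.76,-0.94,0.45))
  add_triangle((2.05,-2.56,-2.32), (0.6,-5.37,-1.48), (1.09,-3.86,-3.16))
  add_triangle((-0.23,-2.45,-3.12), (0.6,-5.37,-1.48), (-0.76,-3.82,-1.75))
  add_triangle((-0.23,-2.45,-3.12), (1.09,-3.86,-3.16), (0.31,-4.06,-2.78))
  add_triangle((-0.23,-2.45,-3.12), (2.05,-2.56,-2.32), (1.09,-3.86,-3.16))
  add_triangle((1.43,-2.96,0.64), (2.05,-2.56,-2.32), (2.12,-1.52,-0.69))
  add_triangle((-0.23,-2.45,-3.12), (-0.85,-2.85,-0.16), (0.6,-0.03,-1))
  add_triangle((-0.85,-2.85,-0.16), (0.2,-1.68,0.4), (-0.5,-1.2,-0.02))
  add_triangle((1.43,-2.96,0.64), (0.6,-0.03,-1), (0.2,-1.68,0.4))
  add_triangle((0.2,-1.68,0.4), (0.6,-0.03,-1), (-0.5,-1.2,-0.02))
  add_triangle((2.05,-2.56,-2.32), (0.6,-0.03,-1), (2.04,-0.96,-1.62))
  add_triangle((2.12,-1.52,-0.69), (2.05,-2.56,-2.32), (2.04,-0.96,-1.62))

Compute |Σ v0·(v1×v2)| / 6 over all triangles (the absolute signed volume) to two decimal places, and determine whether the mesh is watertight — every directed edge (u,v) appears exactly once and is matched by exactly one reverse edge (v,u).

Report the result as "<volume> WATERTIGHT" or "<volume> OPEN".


Per-triangle v0·(v1×v2)/6:
  t1: +0.1721
  t2: +0.0816
  t3: +0.8249
  t4: +3.8867
  t5: +0.0537
  t6: +1.2487
  t7: -0.0077
  t8: +0.2746
  t9: +2.1378
  t10: +0.2362
  t11: +0.4346
  t12: +0.3796
  t13: -0.7197
  t14: +2.3575
  t15: +2.2825
  t16: +0.9221
  t17: +1.0843
  t18: +1.5557
  t19: -0.6252
  t20: +0.0491
  t21: -0.2931
  t22: -0.2323
  t23: +0.3433
  t24: +0.6618
Σ = +17.1088 → |volume| = 17.11

Directed edges: 72 total; 6 unmatched, e.g. (-0.76,-3.82,-1.75)→(-0.85,-2.85,-0.16) → open.

17.11 OPEN


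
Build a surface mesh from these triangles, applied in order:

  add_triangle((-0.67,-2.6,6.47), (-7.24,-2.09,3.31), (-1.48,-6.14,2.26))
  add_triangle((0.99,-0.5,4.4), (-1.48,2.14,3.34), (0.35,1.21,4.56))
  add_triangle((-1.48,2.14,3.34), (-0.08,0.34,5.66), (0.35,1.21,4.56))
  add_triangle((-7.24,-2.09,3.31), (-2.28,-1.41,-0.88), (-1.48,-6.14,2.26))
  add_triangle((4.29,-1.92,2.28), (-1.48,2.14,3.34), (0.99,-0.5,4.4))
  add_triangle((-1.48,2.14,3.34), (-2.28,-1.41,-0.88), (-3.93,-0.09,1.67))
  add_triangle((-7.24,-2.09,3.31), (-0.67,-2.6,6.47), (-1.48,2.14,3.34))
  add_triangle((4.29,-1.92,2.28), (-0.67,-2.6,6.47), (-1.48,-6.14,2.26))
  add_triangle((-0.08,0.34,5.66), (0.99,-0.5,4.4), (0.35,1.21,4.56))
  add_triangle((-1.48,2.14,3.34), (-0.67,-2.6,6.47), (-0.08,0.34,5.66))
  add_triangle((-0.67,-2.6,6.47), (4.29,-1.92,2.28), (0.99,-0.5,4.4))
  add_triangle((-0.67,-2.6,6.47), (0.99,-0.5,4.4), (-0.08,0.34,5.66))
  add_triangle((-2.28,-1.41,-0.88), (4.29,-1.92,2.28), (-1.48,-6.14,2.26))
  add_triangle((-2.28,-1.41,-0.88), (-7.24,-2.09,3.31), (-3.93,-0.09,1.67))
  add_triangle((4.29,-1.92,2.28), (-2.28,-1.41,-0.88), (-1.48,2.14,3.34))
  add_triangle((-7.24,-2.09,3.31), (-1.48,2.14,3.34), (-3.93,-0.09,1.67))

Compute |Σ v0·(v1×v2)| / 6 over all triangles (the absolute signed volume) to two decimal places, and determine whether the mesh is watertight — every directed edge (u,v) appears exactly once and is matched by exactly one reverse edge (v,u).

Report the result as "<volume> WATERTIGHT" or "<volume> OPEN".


131.13 WATERTIGHT

Per-triangle v0·(v1×v2)/6:
  t1: +37.8907
  t2: -1.5790
  t3: +2.0234
  t4: +14.6881
  t5: +4.2607
  t6: +0.2215
  t7: +26.8282
  t8: +26.8833
  t9: +1.2279
  t10: +5.0979
  t11: +7.7542
  t12: +3.3836
  t13: +3.6807
  t14: +2.5378
  t15: -7.5214
  t16: +3.7494
Σ = +131.1269 → |volume| = 131.13

Directed edges: 48 total, each appears once with its reverse present → watertight.
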